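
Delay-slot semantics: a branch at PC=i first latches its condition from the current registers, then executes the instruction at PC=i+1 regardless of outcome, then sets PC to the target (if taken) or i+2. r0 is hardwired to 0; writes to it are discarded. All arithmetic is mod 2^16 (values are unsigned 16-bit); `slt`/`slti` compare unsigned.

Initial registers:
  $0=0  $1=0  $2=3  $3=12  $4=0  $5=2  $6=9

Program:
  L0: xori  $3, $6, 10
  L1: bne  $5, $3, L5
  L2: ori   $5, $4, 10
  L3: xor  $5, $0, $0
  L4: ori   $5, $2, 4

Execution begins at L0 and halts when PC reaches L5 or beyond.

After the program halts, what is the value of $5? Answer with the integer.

#0 xori  $3, $6, 10 ; 0/0/3/3/0/2/9
#1 bne  $5, $3, L5 ; 0/0/3/3/0/2/9 ; →target
#2 ori   $5, $4, 10 ; 0/0/3/3/0/10/9

10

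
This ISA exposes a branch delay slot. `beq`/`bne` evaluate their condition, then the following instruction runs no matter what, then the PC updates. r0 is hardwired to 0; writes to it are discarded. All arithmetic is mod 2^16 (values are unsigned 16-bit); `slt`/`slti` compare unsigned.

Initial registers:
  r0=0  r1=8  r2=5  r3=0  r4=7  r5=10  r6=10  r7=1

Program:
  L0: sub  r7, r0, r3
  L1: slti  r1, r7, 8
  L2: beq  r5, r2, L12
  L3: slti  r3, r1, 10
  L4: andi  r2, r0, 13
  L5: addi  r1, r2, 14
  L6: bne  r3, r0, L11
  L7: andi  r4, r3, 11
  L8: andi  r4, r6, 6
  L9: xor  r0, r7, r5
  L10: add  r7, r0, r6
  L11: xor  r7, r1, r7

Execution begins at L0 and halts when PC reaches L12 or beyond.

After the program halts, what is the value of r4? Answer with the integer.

1

[0] sub  r7, r0, r3  →  {r0:0, r1:8, r2:5, r3:0, r4:7, r5:10, r6:10, r7:0}
[1] slti  r1, r7, 8  →  {r0:0, r1:1, r2:5, r3:0, r4:7, r5:10, r6:10, r7:0}
[2] beq  r5, r2, L12  →  {r0:0, r1:1, r2:5, r3:0, r4:7, r5:10, r6:10, r7:0}  ⟨branch fallthrough⟩
[3] slti  r3, r1, 10  →  {r0:0, r1:1, r2:5, r3:1, r4:7, r5:10, r6:10, r7:0}
[4] andi  r2, r0, 13  →  {r0:0, r1:1, r2:0, r3:1, r4:7, r5:10, r6:10, r7:0}
[5] addi  r1, r2, 14  →  {r0:0, r1:14, r2:0, r3:1, r4:7, r5:10, r6:10, r7:0}
[6] bne  r3, r0, L11  →  {r0:0, r1:14, r2:0, r3:1, r4:7, r5:10, r6:10, r7:0}  ⟨branch taken⟩
[7] andi  r4, r3, 11  →  {r0:0, r1:14, r2:0, r3:1, r4:1, r5:10, r6:10, r7:0}
[11] xor  r7, r1, r7  →  {r0:0, r1:14, r2:0, r3:1, r4:1, r5:10, r6:10, r7:14}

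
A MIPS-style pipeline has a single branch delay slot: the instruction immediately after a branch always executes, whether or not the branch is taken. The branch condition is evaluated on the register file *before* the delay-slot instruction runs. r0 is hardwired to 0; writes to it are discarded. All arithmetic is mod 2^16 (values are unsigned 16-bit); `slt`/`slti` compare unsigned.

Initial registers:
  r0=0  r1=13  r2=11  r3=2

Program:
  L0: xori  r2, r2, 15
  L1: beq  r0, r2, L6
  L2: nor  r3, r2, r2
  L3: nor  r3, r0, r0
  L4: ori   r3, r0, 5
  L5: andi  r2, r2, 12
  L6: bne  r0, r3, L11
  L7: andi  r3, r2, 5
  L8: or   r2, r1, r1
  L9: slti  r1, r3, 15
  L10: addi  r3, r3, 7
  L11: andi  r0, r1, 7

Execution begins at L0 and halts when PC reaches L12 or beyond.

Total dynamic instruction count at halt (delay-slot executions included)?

[0] xori  r2, r2, 15  →  {r0:0, r1:13, r2:4, r3:2}
[1] beq  r0, r2, L6  →  {r0:0, r1:13, r2:4, r3:2}  ⟨branch fallthrough⟩
[2] nor  r3, r2, r2  →  {r0:0, r1:13, r2:4, r3:65531}
[3] nor  r3, r0, r0  →  {r0:0, r1:13, r2:4, r3:65535}
[4] ori   r3, r0, 5  →  {r0:0, r1:13, r2:4, r3:5}
[5] andi  r2, r2, 12  →  {r0:0, r1:13, r2:4, r3:5}
[6] bne  r0, r3, L11  →  {r0:0, r1:13, r2:4, r3:5}  ⟨branch taken⟩
[7] andi  r3, r2, 5  →  {r0:0, r1:13, r2:4, r3:4}
[11] andi  r0, r1, 7  →  {r0:0, r1:13, r2:4, r3:4}

9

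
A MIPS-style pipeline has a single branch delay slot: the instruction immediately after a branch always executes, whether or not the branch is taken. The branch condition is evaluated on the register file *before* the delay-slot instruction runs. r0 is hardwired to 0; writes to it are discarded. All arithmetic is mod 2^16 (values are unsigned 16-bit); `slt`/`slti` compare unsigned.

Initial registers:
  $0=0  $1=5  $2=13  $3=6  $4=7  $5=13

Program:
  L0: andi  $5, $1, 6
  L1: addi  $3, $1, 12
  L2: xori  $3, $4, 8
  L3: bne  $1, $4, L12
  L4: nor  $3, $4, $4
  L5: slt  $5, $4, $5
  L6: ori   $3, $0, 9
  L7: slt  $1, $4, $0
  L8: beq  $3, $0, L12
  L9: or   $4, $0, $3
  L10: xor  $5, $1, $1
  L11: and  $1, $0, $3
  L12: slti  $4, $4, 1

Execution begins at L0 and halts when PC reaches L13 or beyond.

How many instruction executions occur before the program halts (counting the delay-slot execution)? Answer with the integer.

#0 andi  $5, $1, 6 ; 0/5/13/6/7/4
#1 addi  $3, $1, 12 ; 0/5/13/17/7/4
#2 xori  $3, $4, 8 ; 0/5/13/15/7/4
#3 bne  $1, $4, L12 ; 0/5/13/15/7/4 ; →target
#4 nor  $3, $4, $4 ; 0/5/13/65528/7/4
#12 slti  $4, $4, 1 ; 0/5/13/65528/0/4

6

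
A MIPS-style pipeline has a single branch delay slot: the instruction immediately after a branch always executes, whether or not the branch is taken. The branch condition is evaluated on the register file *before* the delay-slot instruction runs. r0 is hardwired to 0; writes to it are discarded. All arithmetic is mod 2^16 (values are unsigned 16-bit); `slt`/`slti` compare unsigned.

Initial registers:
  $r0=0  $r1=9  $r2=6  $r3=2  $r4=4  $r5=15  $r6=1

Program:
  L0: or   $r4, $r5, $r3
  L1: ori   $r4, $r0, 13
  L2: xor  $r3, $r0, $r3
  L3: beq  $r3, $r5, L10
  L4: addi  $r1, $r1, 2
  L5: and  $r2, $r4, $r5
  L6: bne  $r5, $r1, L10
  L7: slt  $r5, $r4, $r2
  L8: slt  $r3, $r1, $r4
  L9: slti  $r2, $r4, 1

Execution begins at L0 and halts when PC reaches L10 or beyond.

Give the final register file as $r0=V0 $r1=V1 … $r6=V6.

$r0=0 $r1=11 $r2=13 $r3=2 $r4=13 $r5=0 $r6=1

[0] or   $r4, $r5, $r3  →  {$r0:0, $r1:9, $r2:6, $r3:2, $r4:15, $r5:15, $r6:1}
[1] ori   $r4, $r0, 13  →  {$r0:0, $r1:9, $r2:6, $r3:2, $r4:13, $r5:15, $r6:1}
[2] xor  $r3, $r0, $r3  →  {$r0:0, $r1:9, $r2:6, $r3:2, $r4:13, $r5:15, $r6:1}
[3] beq  $r3, $r5, L10  →  {$r0:0, $r1:9, $r2:6, $r3:2, $r4:13, $r5:15, $r6:1}  ⟨branch fallthrough⟩
[4] addi  $r1, $r1, 2  →  {$r0:0, $r1:11, $r2:6, $r3:2, $r4:13, $r5:15, $r6:1}
[5] and  $r2, $r4, $r5  →  {$r0:0, $r1:11, $r2:13, $r3:2, $r4:13, $r5:15, $r6:1}
[6] bne  $r5, $r1, L10  →  {$r0:0, $r1:11, $r2:13, $r3:2, $r4:13, $r5:15, $r6:1}  ⟨branch taken⟩
[7] slt  $r5, $r4, $r2  →  {$r0:0, $r1:11, $r2:13, $r3:2, $r4:13, $r5:0, $r6:1}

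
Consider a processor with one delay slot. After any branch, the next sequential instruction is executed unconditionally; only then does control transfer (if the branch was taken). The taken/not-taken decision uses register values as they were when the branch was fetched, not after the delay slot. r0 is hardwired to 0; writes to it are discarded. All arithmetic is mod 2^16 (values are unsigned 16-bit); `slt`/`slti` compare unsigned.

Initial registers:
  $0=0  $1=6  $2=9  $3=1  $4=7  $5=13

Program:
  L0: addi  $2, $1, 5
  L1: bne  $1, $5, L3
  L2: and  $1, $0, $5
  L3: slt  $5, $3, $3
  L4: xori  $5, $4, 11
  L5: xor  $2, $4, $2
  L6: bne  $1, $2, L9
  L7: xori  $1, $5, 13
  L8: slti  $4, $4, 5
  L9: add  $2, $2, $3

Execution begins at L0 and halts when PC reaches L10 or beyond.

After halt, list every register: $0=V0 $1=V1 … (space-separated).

[0] addi  $2, $1, 5  →  {$0:0, $1:6, $2:11, $3:1, $4:7, $5:13}
[1] bne  $1, $5, L3  →  {$0:0, $1:6, $2:11, $3:1, $4:7, $5:13}  ⟨branch taken⟩
[2] and  $1, $0, $5  →  {$0:0, $1:0, $2:11, $3:1, $4:7, $5:13}
[3] slt  $5, $3, $3  →  {$0:0, $1:0, $2:11, $3:1, $4:7, $5:0}
[4] xori  $5, $4, 11  →  {$0:0, $1:0, $2:11, $3:1, $4:7, $5:12}
[5] xor  $2, $4, $2  →  {$0:0, $1:0, $2:12, $3:1, $4:7, $5:12}
[6] bne  $1, $2, L9  →  {$0:0, $1:0, $2:12, $3:1, $4:7, $5:12}  ⟨branch taken⟩
[7] xori  $1, $5, 13  →  {$0:0, $1:1, $2:12, $3:1, $4:7, $5:12}
[9] add  $2, $2, $3  →  {$0:0, $1:1, $2:13, $3:1, $4:7, $5:12}

$0=0 $1=1 $2=13 $3=1 $4=7 $5=12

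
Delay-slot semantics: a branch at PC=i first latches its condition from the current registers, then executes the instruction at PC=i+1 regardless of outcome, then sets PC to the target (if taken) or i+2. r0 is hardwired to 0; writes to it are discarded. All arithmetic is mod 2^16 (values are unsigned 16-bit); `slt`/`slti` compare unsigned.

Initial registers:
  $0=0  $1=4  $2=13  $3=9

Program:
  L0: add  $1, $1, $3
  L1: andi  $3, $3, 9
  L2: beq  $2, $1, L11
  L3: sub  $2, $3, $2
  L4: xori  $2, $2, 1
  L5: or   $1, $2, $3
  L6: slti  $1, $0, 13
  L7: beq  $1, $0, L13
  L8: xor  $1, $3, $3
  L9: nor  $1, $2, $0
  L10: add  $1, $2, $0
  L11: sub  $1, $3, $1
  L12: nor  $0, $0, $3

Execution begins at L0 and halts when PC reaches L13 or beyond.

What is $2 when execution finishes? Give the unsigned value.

65532

PC=0  add  $1, $1, $3        | $0=0 $1=13 $2=13 $3=9
PC=1  andi  $3, $3, 9        | $0=0 $1=13 $2=13 $3=9
PC=2  beq  $2, $1, L11       | $0=0 $1=13 $2=13 $3=9  [TAKEN]
PC=3  sub  $2, $3, $2        | $0=0 $1=13 $2=65532 $3=9
PC=11 sub  $1, $3, $1        | $0=0 $1=65532 $2=65532 $3=9
PC=12 nor  $0, $0, $3        | $0=0 $1=65532 $2=65532 $3=9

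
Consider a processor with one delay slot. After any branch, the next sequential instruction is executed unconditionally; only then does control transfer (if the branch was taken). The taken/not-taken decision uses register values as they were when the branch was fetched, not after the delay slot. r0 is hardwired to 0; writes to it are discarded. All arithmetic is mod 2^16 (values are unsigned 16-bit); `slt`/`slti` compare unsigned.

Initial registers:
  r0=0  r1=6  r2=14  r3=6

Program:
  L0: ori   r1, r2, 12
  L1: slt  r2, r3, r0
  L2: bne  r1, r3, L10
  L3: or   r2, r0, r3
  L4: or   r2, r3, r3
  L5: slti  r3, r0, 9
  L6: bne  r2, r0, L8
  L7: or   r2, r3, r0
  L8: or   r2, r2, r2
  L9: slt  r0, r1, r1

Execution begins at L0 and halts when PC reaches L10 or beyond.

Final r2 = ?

  step pc=0: ori   r1, r2, 12  regs=(0,14,14,6)
  step pc=1: slt  r2, r3, r0  regs=(0,14,0,6)
  step pc=2: bne  r1, r3, L10  cond=T  regs=(0,14,0,6)
  step pc=3: or   r2, r0, r3  regs=(0,14,6,6)

6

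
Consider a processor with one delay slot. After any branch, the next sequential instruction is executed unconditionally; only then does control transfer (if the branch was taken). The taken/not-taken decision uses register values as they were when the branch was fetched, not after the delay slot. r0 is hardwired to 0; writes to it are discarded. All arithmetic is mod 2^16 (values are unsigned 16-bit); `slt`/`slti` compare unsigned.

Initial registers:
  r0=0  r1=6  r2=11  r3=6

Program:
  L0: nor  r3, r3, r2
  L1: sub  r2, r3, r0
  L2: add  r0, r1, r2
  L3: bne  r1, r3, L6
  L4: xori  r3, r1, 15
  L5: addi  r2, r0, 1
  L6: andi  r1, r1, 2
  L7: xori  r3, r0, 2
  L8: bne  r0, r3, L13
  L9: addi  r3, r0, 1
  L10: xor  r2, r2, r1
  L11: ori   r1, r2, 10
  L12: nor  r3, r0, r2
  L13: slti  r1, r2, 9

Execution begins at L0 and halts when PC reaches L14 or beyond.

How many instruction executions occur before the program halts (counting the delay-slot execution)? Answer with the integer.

10

[0] nor  r3, r3, r2  →  {r0:0, r1:6, r2:11, r3:65520}
[1] sub  r2, r3, r0  →  {r0:0, r1:6, r2:65520, r3:65520}
[2] add  r0, r1, r2  →  {r0:0, r1:6, r2:65520, r3:65520}
[3] bne  r1, r3, L6  →  {r0:0, r1:6, r2:65520, r3:65520}  ⟨branch taken⟩
[4] xori  r3, r1, 15  →  {r0:0, r1:6, r2:65520, r3:9}
[6] andi  r1, r1, 2  →  {r0:0, r1:2, r2:65520, r3:9}
[7] xori  r3, r0, 2  →  {r0:0, r1:2, r2:65520, r3:2}
[8] bne  r0, r3, L13  →  {r0:0, r1:2, r2:65520, r3:2}  ⟨branch taken⟩
[9] addi  r3, r0, 1  →  {r0:0, r1:2, r2:65520, r3:1}
[13] slti  r1, r2, 9  →  {r0:0, r1:0, r2:65520, r3:1}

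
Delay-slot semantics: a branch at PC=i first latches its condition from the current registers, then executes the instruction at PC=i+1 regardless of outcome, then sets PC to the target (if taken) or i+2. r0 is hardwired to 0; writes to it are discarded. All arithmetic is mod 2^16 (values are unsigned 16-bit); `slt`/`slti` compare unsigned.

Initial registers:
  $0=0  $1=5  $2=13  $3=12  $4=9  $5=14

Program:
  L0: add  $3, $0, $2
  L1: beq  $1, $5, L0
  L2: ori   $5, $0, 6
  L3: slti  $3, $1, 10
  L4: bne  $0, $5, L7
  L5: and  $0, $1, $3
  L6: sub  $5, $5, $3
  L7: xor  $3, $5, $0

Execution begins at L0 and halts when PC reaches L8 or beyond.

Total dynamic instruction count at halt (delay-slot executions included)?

#0 add  $3, $0, $2 ; 0/5/13/13/9/14
#1 beq  $1, $5, L0 ; 0/5/13/13/9/14 ; →fallthru
#2 ori   $5, $0, 6 ; 0/5/13/13/9/6
#3 slti  $3, $1, 10 ; 0/5/13/1/9/6
#4 bne  $0, $5, L7 ; 0/5/13/1/9/6 ; →target
#5 and  $0, $1, $3 ; 0/5/13/1/9/6
#7 xor  $3, $5, $0 ; 0/5/13/6/9/6

7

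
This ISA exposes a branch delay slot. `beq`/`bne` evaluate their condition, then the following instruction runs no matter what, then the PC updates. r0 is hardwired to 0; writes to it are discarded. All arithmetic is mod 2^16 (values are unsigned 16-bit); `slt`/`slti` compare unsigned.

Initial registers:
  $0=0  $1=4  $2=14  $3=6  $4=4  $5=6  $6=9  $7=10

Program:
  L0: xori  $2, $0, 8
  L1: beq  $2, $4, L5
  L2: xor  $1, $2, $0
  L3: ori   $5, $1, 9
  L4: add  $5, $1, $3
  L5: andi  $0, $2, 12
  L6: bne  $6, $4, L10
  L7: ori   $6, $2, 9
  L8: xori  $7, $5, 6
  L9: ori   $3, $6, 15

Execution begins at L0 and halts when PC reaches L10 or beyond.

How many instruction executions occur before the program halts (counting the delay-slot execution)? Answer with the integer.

8

#0 xori  $2, $0, 8 ; 0/4/8/6/4/6/9/10
#1 beq  $2, $4, L5 ; 0/4/8/6/4/6/9/10 ; →fallthru
#2 xor  $1, $2, $0 ; 0/8/8/6/4/6/9/10
#3 ori   $5, $1, 9 ; 0/8/8/6/4/9/9/10
#4 add  $5, $1, $3 ; 0/8/8/6/4/14/9/10
#5 andi  $0, $2, 12 ; 0/8/8/6/4/14/9/10
#6 bne  $6, $4, L10 ; 0/8/8/6/4/14/9/10 ; →target
#7 ori   $6, $2, 9 ; 0/8/8/6/4/14/9/10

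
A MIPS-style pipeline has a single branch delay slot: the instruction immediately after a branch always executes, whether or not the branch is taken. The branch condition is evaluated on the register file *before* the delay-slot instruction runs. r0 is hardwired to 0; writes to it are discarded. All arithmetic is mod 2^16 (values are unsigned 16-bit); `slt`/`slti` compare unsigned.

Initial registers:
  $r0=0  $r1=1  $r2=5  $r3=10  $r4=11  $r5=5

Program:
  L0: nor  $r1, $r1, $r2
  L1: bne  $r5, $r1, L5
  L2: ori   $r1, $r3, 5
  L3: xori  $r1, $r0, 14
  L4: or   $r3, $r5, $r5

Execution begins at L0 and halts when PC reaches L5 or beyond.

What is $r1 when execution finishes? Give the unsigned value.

[0] nor  $r1, $r1, $r2  →  {$r0:0, $r1:65530, $r2:5, $r3:10, $r4:11, $r5:5}
[1] bne  $r5, $r1, L5  →  {$r0:0, $r1:65530, $r2:5, $r3:10, $r4:11, $r5:5}  ⟨branch taken⟩
[2] ori   $r1, $r3, 5  →  {$r0:0, $r1:15, $r2:5, $r3:10, $r4:11, $r5:5}

15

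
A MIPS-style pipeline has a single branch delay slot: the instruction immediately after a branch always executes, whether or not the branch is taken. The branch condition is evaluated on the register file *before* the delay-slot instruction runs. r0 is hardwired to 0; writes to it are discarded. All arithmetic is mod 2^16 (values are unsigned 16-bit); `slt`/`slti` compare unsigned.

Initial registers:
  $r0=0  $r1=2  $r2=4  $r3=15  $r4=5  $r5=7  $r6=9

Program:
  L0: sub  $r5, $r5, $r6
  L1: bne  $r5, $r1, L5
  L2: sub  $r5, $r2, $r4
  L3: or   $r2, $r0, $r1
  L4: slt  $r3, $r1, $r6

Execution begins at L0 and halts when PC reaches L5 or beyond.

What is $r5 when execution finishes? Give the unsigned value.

65535

  step pc=0: sub  $r5, $r5, $r6  regs=(0,2,4,15,5,65534,9)
  step pc=1: bne  $r5, $r1, L5  cond=T  regs=(0,2,4,15,5,65534,9)
  step pc=2: sub  $r5, $r2, $r4  regs=(0,2,4,15,5,65535,9)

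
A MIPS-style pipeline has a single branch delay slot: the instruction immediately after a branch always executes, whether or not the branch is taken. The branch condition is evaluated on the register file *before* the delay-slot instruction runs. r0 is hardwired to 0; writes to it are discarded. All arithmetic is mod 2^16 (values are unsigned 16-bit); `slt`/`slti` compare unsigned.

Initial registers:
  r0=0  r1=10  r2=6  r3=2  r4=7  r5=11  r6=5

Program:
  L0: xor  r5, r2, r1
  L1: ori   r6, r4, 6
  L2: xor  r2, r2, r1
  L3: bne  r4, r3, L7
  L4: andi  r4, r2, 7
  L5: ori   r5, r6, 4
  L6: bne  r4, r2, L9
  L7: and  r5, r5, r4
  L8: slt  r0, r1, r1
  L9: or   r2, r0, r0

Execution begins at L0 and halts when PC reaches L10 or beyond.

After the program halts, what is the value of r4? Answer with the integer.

PC=0  xor  r5, r2, r1        | r0=0 r1=10 r2=6 r3=2 r4=7 r5=12 r6=5
PC=1  ori   r6, r4, 6        | r0=0 r1=10 r2=6 r3=2 r4=7 r5=12 r6=7
PC=2  xor  r2, r2, r1        | r0=0 r1=10 r2=12 r3=2 r4=7 r5=12 r6=7
PC=3  bne  r4, r3, L7        | r0=0 r1=10 r2=12 r3=2 r4=7 r5=12 r6=7  [TAKEN]
PC=4  andi  r4, r2, 7        | r0=0 r1=10 r2=12 r3=2 r4=4 r5=12 r6=7
PC=7  and  r5, r5, r4        | r0=0 r1=10 r2=12 r3=2 r4=4 r5=4 r6=7
PC=8  slt  r0, r1, r1        | r0=0 r1=10 r2=12 r3=2 r4=4 r5=4 r6=7
PC=9  or   r2, r0, r0        | r0=0 r1=10 r2=0 r3=2 r4=4 r5=4 r6=7

4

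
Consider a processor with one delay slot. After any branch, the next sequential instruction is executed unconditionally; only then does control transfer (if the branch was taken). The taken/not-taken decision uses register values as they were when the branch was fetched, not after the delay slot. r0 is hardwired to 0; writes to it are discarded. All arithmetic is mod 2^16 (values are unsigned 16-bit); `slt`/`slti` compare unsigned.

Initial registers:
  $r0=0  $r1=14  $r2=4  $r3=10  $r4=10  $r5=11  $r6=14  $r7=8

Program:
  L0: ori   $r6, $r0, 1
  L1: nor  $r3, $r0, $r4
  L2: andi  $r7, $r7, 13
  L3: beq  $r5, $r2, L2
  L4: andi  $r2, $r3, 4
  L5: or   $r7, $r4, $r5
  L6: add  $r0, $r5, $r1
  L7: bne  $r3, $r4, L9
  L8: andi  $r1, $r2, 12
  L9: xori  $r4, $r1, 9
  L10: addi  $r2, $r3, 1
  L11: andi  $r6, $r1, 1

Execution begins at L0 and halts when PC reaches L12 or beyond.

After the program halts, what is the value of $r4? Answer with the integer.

13

PC=0  ori   $r6, $r0, 1      | $r0=0 $r1=14 $r2=4 $r3=10 $r4=10 $r5=11 $r6=1 $r7=8
PC=1  nor  $r3, $r0, $r4     | $r0=0 $r1=14 $r2=4 $r3=65525 $r4=10 $r5=11 $r6=1 $r7=8
PC=2  andi  $r7, $r7, 13     | $r0=0 $r1=14 $r2=4 $r3=65525 $r4=10 $r5=11 $r6=1 $r7=8
PC=3  beq  $r5, $r2, L2      | $r0=0 $r1=14 $r2=4 $r3=65525 $r4=10 $r5=11 $r6=1 $r7=8  [not taken]
PC=4  andi  $r2, $r3, 4      | $r0=0 $r1=14 $r2=4 $r3=65525 $r4=10 $r5=11 $r6=1 $r7=8
PC=5  or   $r7, $r4, $r5     | $r0=0 $r1=14 $r2=4 $r3=65525 $r4=10 $r5=11 $r6=1 $r7=11
PC=6  add  $r0, $r5, $r1     | $r0=0 $r1=14 $r2=4 $r3=65525 $r4=10 $r5=11 $r6=1 $r7=11
PC=7  bne  $r3, $r4, L9      | $r0=0 $r1=14 $r2=4 $r3=65525 $r4=10 $r5=11 $r6=1 $r7=11  [TAKEN]
PC=8  andi  $r1, $r2, 12     | $r0=0 $r1=4 $r2=4 $r3=65525 $r4=10 $r5=11 $r6=1 $r7=11
PC=9  xori  $r4, $r1, 9      | $r0=0 $r1=4 $r2=4 $r3=65525 $r4=13 $r5=11 $r6=1 $r7=11
PC=10 addi  $r2, $r3, 1      | $r0=0 $r1=4 $r2=65526 $r3=65525 $r4=13 $r5=11 $r6=1 $r7=11
PC=11 andi  $r6, $r1, 1      | $r0=0 $r1=4 $r2=65526 $r3=65525 $r4=13 $r5=11 $r6=0 $r7=11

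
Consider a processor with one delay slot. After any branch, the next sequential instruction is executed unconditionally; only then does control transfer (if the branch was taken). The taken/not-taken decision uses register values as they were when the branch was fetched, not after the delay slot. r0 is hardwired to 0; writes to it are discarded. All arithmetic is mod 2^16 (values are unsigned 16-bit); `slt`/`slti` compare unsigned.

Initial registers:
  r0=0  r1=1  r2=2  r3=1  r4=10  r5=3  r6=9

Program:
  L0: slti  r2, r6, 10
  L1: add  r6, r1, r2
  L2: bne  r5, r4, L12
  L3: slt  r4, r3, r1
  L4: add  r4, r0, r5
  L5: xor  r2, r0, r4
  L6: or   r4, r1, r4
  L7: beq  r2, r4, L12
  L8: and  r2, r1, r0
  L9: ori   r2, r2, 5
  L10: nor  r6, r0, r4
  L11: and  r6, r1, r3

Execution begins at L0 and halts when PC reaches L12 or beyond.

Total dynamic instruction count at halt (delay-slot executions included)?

PC=0  slti  r2, r6, 10       | r0=0 r1=1 r2=1 r3=1 r4=10 r5=3 r6=9
PC=1  add  r6, r1, r2        | r0=0 r1=1 r2=1 r3=1 r4=10 r5=3 r6=2
PC=2  bne  r5, r4, L12       | r0=0 r1=1 r2=1 r3=1 r4=10 r5=3 r6=2  [TAKEN]
PC=3  slt  r4, r3, r1        | r0=0 r1=1 r2=1 r3=1 r4=0 r5=3 r6=2

4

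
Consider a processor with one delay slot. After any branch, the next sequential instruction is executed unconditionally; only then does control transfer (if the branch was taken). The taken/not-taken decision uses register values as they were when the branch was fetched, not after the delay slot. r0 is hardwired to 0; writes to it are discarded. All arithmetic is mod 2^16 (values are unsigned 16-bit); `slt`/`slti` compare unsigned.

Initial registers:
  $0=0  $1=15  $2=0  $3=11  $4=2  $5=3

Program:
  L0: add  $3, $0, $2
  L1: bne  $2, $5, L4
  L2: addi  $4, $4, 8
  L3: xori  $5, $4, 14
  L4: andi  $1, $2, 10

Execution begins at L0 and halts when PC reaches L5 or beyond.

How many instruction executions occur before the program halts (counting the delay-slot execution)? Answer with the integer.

4

  step pc=0: add  $3, $0, $2  regs=(0,15,0,0,2,3)
  step pc=1: bne  $2, $5, L4  cond=T  regs=(0,15,0,0,2,3)
  step pc=2: addi  $4, $4, 8  regs=(0,15,0,0,10,3)
  step pc=4: andi  $1, $2, 10  regs=(0,0,0,0,10,3)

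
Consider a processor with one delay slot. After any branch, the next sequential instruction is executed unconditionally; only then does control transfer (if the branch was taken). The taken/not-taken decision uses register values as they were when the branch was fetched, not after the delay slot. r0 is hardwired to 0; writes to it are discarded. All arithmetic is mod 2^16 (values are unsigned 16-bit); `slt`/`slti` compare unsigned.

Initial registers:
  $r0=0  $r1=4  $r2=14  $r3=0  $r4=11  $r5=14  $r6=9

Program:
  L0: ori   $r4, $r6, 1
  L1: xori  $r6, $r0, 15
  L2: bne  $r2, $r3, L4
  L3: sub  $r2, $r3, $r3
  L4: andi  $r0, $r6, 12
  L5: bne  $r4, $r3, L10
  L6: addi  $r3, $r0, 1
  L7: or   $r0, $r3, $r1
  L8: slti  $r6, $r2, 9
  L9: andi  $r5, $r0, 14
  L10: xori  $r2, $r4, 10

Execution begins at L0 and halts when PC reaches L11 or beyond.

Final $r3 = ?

1

#0 ori   $r4, $r6, 1 ; 0/4/14/0/9/14/9
#1 xori  $r6, $r0, 15 ; 0/4/14/0/9/14/15
#2 bne  $r2, $r3, L4 ; 0/4/14/0/9/14/15 ; →target
#3 sub  $r2, $r3, $r3 ; 0/4/0/0/9/14/15
#4 andi  $r0, $r6, 12 ; 0/4/0/0/9/14/15
#5 bne  $r4, $r3, L10 ; 0/4/0/0/9/14/15 ; →target
#6 addi  $r3, $r0, 1 ; 0/4/0/1/9/14/15
#10 xori  $r2, $r4, 10 ; 0/4/3/1/9/14/15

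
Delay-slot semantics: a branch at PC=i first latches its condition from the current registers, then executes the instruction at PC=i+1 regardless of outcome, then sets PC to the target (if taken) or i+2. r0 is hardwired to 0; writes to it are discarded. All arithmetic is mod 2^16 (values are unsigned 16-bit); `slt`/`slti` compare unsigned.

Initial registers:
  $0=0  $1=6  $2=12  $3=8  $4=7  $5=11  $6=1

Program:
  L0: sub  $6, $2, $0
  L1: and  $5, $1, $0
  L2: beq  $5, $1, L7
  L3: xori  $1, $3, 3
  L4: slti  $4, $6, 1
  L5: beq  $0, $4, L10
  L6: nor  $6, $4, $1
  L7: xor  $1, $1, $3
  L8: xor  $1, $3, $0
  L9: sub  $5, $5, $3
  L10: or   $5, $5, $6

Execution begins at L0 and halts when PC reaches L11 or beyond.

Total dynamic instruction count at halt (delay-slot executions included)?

[0] sub  $6, $2, $0  →  {$0:0, $1:6, $2:12, $3:8, $4:7, $5:11, $6:12}
[1] and  $5, $1, $0  →  {$0:0, $1:6, $2:12, $3:8, $4:7, $5:0, $6:12}
[2] beq  $5, $1, L7  →  {$0:0, $1:6, $2:12, $3:8, $4:7, $5:0, $6:12}  ⟨branch fallthrough⟩
[3] xori  $1, $3, 3  →  {$0:0, $1:11, $2:12, $3:8, $4:7, $5:0, $6:12}
[4] slti  $4, $6, 1  →  {$0:0, $1:11, $2:12, $3:8, $4:0, $5:0, $6:12}
[5] beq  $0, $4, L10  →  {$0:0, $1:11, $2:12, $3:8, $4:0, $5:0, $6:12}  ⟨branch taken⟩
[6] nor  $6, $4, $1  →  {$0:0, $1:11, $2:12, $3:8, $4:0, $5:0, $6:65524}
[10] or   $5, $5, $6  →  {$0:0, $1:11, $2:12, $3:8, $4:0, $5:65524, $6:65524}

8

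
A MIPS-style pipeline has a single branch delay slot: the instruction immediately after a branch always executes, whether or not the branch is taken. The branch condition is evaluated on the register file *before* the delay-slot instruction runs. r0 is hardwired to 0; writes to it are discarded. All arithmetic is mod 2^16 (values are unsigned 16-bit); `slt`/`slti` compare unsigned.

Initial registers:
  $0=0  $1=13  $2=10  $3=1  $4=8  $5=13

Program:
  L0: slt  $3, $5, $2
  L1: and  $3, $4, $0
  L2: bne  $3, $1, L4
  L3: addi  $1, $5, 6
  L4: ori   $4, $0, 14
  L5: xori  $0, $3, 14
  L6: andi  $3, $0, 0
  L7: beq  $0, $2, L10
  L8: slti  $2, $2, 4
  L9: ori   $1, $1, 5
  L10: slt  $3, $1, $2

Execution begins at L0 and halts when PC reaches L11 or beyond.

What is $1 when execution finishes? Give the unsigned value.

23

[0] slt  $3, $5, $2  →  {$0:0, $1:13, $2:10, $3:0, $4:8, $5:13}
[1] and  $3, $4, $0  →  {$0:0, $1:13, $2:10, $3:0, $4:8, $5:13}
[2] bne  $3, $1, L4  →  {$0:0, $1:13, $2:10, $3:0, $4:8, $5:13}  ⟨branch taken⟩
[3] addi  $1, $5, 6  →  {$0:0, $1:19, $2:10, $3:0, $4:8, $5:13}
[4] ori   $4, $0, 14  →  {$0:0, $1:19, $2:10, $3:0, $4:14, $5:13}
[5] xori  $0, $3, 14  →  {$0:0, $1:19, $2:10, $3:0, $4:14, $5:13}
[6] andi  $3, $0, 0  →  {$0:0, $1:19, $2:10, $3:0, $4:14, $5:13}
[7] beq  $0, $2, L10  →  {$0:0, $1:19, $2:10, $3:0, $4:14, $5:13}  ⟨branch fallthrough⟩
[8] slti  $2, $2, 4  →  {$0:0, $1:19, $2:0, $3:0, $4:14, $5:13}
[9] ori   $1, $1, 5  →  {$0:0, $1:23, $2:0, $3:0, $4:14, $5:13}
[10] slt  $3, $1, $2  →  {$0:0, $1:23, $2:0, $3:0, $4:14, $5:13}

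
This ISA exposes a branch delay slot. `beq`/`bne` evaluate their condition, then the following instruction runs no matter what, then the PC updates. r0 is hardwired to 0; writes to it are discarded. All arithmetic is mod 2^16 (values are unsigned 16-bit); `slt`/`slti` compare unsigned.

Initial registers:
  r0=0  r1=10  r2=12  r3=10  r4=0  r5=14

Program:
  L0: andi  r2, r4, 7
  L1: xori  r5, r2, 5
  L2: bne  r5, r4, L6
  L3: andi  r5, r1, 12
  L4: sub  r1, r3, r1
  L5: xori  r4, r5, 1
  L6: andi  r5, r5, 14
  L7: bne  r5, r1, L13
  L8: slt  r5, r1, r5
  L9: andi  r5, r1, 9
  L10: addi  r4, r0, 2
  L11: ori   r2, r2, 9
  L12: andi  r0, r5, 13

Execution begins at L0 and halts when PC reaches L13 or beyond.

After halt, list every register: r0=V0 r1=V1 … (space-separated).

r0=0 r1=10 r2=0 r3=10 r4=0 r5=0

  step pc=0: andi  r2, r4, 7  regs=(0,10,0,10,0,14)
  step pc=1: xori  r5, r2, 5  regs=(0,10,0,10,0,5)
  step pc=2: bne  r5, r4, L6  cond=T  regs=(0,10,0,10,0,5)
  step pc=3: andi  r5, r1, 12  regs=(0,10,0,10,0,8)
  step pc=6: andi  r5, r5, 14  regs=(0,10,0,10,0,8)
  step pc=7: bne  r5, r1, L13  cond=T  regs=(0,10,0,10,0,8)
  step pc=8: slt  r5, r1, r5  regs=(0,10,0,10,0,0)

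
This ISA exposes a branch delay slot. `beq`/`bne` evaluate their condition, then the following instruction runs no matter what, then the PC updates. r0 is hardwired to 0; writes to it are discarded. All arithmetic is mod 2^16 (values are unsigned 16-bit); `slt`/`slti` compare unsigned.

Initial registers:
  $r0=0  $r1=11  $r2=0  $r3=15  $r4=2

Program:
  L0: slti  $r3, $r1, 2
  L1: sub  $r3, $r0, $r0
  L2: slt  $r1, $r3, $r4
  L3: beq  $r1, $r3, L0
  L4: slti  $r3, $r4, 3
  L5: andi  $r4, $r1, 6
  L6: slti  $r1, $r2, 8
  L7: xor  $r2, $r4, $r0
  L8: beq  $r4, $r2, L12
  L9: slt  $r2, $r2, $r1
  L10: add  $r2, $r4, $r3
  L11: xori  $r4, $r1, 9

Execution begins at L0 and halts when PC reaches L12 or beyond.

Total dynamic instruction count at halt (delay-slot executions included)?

#0 slti  $r3, $r1, 2 ; 0/11/0/0/2
#1 sub  $r3, $r0, $r0 ; 0/11/0/0/2
#2 slt  $r1, $r3, $r4 ; 0/1/0/0/2
#3 beq  $r1, $r3, L0 ; 0/1/0/0/2 ; →fallthru
#4 slti  $r3, $r4, 3 ; 0/1/0/1/2
#5 andi  $r4, $r1, 6 ; 0/1/0/1/0
#6 slti  $r1, $r2, 8 ; 0/1/0/1/0
#7 xor  $r2, $r4, $r0 ; 0/1/0/1/0
#8 beq  $r4, $r2, L12 ; 0/1/0/1/0 ; →target
#9 slt  $r2, $r2, $r1 ; 0/1/1/1/0

10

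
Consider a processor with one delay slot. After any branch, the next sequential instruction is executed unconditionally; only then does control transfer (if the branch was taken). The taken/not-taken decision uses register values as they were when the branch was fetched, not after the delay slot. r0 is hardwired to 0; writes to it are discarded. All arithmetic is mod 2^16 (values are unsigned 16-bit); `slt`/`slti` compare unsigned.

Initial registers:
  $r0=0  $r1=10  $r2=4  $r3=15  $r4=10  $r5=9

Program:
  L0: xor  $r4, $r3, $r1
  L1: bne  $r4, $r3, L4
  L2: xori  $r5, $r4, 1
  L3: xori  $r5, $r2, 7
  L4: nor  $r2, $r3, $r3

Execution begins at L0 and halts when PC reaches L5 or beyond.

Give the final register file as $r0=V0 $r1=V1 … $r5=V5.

$r0=0 $r1=10 $r2=65520 $r3=15 $r4=5 $r5=4

#0 xor  $r4, $r3, $r1 ; 0/10/4/15/5/9
#1 bne  $r4, $r3, L4 ; 0/10/4/15/5/9 ; →target
#2 xori  $r5, $r4, 1 ; 0/10/4/15/5/4
#4 nor  $r2, $r3, $r3 ; 0/10/65520/15/5/4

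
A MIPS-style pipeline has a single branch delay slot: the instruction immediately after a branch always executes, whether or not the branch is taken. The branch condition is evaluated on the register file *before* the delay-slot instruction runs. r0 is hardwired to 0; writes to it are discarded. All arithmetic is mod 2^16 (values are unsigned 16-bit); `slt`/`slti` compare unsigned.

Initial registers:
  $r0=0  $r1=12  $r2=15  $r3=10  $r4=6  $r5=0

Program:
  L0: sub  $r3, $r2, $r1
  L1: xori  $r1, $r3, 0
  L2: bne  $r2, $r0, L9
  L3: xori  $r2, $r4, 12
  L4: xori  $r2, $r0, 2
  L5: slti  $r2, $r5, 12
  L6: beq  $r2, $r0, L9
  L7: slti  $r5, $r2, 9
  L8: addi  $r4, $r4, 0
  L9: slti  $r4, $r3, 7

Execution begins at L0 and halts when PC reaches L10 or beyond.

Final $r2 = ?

PC=0  sub  $r3, $r2, $r1     | $r0=0 $r1=12 $r2=15 $r3=3 $r4=6 $r5=0
PC=1  xori  $r1, $r3, 0      | $r0=0 $r1=3 $r2=15 $r3=3 $r4=6 $r5=0
PC=2  bne  $r2, $r0, L9      | $r0=0 $r1=3 $r2=15 $r3=3 $r4=6 $r5=0  [TAKEN]
PC=3  xori  $r2, $r4, 12     | $r0=0 $r1=3 $r2=10 $r3=3 $r4=6 $r5=0
PC=9  slti  $r4, $r3, 7      | $r0=0 $r1=3 $r2=10 $r3=3 $r4=1 $r5=0

10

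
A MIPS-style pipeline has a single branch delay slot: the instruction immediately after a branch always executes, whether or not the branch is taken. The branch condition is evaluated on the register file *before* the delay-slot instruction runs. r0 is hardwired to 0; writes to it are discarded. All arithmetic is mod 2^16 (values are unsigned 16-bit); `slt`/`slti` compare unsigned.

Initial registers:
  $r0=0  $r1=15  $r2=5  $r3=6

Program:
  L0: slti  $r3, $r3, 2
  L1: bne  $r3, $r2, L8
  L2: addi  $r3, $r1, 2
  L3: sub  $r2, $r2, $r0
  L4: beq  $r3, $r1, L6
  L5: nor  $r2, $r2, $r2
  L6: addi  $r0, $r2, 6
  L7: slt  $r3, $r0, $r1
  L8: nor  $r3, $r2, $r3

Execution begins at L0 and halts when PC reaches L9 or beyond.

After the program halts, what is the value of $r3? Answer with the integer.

PC=0  slti  $r3, $r3, 2      | $r0=0 $r1=15 $r2=5 $r3=0
PC=1  bne  $r3, $r2, L8      | $r0=0 $r1=15 $r2=5 $r3=0  [TAKEN]
PC=2  addi  $r3, $r1, 2      | $r0=0 $r1=15 $r2=5 $r3=17
PC=8  nor  $r3, $r2, $r3     | $r0=0 $r1=15 $r2=5 $r3=65514

65514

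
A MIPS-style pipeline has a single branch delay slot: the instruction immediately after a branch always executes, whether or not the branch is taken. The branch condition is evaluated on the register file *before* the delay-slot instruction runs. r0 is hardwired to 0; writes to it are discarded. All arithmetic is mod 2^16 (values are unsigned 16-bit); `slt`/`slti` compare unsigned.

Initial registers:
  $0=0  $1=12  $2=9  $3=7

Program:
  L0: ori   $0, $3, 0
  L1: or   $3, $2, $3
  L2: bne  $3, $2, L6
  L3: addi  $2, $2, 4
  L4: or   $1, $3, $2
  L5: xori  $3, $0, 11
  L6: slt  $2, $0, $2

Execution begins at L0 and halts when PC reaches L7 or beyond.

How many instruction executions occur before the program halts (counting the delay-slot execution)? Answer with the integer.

#0 ori   $0, $3, 0 ; 0/12/9/7
#1 or   $3, $2, $3 ; 0/12/9/15
#2 bne  $3, $2, L6 ; 0/12/9/15 ; →target
#3 addi  $2, $2, 4 ; 0/12/13/15
#6 slt  $2, $0, $2 ; 0/12/1/15

5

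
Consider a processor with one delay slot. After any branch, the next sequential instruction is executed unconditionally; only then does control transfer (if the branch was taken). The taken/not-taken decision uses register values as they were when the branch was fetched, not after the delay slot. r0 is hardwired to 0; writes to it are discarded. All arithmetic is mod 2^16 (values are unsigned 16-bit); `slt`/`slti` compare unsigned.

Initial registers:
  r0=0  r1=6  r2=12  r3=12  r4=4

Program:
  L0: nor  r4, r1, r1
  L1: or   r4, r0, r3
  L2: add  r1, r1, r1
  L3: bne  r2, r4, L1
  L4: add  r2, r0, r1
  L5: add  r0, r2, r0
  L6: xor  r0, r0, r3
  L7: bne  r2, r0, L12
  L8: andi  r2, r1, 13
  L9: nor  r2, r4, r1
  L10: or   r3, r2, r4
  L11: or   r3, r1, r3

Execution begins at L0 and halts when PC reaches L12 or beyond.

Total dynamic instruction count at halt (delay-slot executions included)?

9

[0] nor  r4, r1, r1  →  {r0:0, r1:6, r2:12, r3:12, r4:65529}
[1] or   r4, r0, r3  →  {r0:0, r1:6, r2:12, r3:12, r4:12}
[2] add  r1, r1, r1  →  {r0:0, r1:12, r2:12, r3:12, r4:12}
[3] bne  r2, r4, L1  →  {r0:0, r1:12, r2:12, r3:12, r4:12}  ⟨branch fallthrough⟩
[4] add  r2, r0, r1  →  {r0:0, r1:12, r2:12, r3:12, r4:12}
[5] add  r0, r2, r0  →  {r0:0, r1:12, r2:12, r3:12, r4:12}
[6] xor  r0, r0, r3  →  {r0:0, r1:12, r2:12, r3:12, r4:12}
[7] bne  r2, r0, L12  →  {r0:0, r1:12, r2:12, r3:12, r4:12}  ⟨branch taken⟩
[8] andi  r2, r1, 13  →  {r0:0, r1:12, r2:12, r3:12, r4:12}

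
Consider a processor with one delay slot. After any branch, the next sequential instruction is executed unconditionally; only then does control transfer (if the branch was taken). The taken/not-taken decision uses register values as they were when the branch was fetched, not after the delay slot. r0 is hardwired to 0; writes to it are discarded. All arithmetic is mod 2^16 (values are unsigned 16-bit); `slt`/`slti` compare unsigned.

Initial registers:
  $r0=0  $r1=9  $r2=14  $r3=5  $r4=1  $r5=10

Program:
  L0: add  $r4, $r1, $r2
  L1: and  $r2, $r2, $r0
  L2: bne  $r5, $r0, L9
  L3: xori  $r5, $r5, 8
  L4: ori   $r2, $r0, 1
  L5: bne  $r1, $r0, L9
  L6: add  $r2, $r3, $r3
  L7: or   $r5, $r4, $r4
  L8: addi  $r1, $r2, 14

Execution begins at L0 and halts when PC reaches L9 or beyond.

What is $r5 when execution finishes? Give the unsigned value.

2

#0 add  $r4, $r1, $r2 ; 0/9/14/5/23/10
#1 and  $r2, $r2, $r0 ; 0/9/0/5/23/10
#2 bne  $r5, $r0, L9 ; 0/9/0/5/23/10 ; →target
#3 xori  $r5, $r5, 8 ; 0/9/0/5/23/2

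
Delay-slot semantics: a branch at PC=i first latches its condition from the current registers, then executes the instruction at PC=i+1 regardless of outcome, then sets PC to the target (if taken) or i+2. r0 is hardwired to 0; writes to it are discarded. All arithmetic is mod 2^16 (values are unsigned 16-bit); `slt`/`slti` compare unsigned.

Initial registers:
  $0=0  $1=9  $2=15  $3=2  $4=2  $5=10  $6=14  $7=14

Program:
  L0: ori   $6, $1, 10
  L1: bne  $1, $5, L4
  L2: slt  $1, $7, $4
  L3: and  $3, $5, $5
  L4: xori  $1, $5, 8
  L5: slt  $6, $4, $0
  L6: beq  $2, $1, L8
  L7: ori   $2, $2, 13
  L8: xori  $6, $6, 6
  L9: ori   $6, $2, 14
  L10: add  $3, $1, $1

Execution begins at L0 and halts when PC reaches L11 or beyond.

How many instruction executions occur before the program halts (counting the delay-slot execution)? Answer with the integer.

10

PC=0  ori   $6, $1, 10       | $0=0 $1=9 $2=15 $3=2 $4=2 $5=10 $6=11 $7=14
PC=1  bne  $1, $5, L4        | $0=0 $1=9 $2=15 $3=2 $4=2 $5=10 $6=11 $7=14  [TAKEN]
PC=2  slt  $1, $7, $4        | $0=0 $1=0 $2=15 $3=2 $4=2 $5=10 $6=11 $7=14
PC=4  xori  $1, $5, 8        | $0=0 $1=2 $2=15 $3=2 $4=2 $5=10 $6=11 $7=14
PC=5  slt  $6, $4, $0        | $0=0 $1=2 $2=15 $3=2 $4=2 $5=10 $6=0 $7=14
PC=6  beq  $2, $1, L8        | $0=0 $1=2 $2=15 $3=2 $4=2 $5=10 $6=0 $7=14  [not taken]
PC=7  ori   $2, $2, 13       | $0=0 $1=2 $2=15 $3=2 $4=2 $5=10 $6=0 $7=14
PC=8  xori  $6, $6, 6        | $0=0 $1=2 $2=15 $3=2 $4=2 $5=10 $6=6 $7=14
PC=9  ori   $6, $2, 14       | $0=0 $1=2 $2=15 $3=2 $4=2 $5=10 $6=15 $7=14
PC=10 add  $3, $1, $1        | $0=0 $1=2 $2=15 $3=4 $4=2 $5=10 $6=15 $7=14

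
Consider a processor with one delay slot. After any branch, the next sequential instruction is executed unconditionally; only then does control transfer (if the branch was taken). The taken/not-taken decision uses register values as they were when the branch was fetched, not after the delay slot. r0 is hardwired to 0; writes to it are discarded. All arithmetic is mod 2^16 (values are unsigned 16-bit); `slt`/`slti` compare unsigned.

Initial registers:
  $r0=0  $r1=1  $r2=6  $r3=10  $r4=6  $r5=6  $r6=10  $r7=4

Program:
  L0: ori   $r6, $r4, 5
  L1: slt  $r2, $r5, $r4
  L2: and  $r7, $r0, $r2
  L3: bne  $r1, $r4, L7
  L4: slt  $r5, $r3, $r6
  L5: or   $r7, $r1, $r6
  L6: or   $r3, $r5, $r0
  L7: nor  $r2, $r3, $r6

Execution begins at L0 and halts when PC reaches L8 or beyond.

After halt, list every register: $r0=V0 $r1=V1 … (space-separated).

$r0=0 $r1=1 $r2=65520 $r3=10 $r4=6 $r5=0 $r6=7 $r7=0

PC=0  ori   $r6, $r4, 5      | $r0=0 $r1=1 $r2=6 $r3=10 $r4=6 $r5=6 $r6=7 $r7=4
PC=1  slt  $r2, $r5, $r4     | $r0=0 $r1=1 $r2=0 $r3=10 $r4=6 $r5=6 $r6=7 $r7=4
PC=2  and  $r7, $r0, $r2     | $r0=0 $r1=1 $r2=0 $r3=10 $r4=6 $r5=6 $r6=7 $r7=0
PC=3  bne  $r1, $r4, L7      | $r0=0 $r1=1 $r2=0 $r3=10 $r4=6 $r5=6 $r6=7 $r7=0  [TAKEN]
PC=4  slt  $r5, $r3, $r6     | $r0=0 $r1=1 $r2=0 $r3=10 $r4=6 $r5=0 $r6=7 $r7=0
PC=7  nor  $r2, $r3, $r6     | $r0=0 $r1=1 $r2=65520 $r3=10 $r4=6 $r5=0 $r6=7 $r7=0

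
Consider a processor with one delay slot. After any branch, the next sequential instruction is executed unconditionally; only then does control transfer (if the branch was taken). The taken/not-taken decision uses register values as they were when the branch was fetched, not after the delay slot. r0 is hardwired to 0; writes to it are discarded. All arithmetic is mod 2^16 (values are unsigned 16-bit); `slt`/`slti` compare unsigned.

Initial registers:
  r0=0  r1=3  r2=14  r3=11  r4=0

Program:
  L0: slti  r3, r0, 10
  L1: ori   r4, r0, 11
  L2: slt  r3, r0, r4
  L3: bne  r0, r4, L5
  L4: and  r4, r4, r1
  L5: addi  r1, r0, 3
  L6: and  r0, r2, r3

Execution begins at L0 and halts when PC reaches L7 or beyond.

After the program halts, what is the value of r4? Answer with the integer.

3

[0] slti  r3, r0, 10  →  {r0:0, r1:3, r2:14, r3:1, r4:0}
[1] ori   r4, r0, 11  →  {r0:0, r1:3, r2:14, r3:1, r4:11}
[2] slt  r3, r0, r4  →  {r0:0, r1:3, r2:14, r3:1, r4:11}
[3] bne  r0, r4, L5  →  {r0:0, r1:3, r2:14, r3:1, r4:11}  ⟨branch taken⟩
[4] and  r4, r4, r1  →  {r0:0, r1:3, r2:14, r3:1, r4:3}
[5] addi  r1, r0, 3  →  {r0:0, r1:3, r2:14, r3:1, r4:3}
[6] and  r0, r2, r3  →  {r0:0, r1:3, r2:14, r3:1, r4:3}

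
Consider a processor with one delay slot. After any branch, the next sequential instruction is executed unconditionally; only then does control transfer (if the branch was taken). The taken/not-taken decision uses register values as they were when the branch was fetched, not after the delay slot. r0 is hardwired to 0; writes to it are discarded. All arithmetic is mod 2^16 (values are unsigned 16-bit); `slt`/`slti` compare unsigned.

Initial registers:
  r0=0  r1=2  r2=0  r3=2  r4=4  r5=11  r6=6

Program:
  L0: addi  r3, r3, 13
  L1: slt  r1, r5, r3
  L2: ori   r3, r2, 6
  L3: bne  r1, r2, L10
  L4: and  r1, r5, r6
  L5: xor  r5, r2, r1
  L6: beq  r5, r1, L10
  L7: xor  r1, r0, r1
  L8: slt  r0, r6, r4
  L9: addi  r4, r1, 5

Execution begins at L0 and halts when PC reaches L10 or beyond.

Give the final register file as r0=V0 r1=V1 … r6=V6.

  step pc=0: addi  r3, r3, 13  regs=(0,2,0,15,4,11,6)
  step pc=1: slt  r1, r5, r3  regs=(0,1,0,15,4,11,6)
  step pc=2: ori   r3, r2, 6  regs=(0,1,0,6,4,11,6)
  step pc=3: bne  r1, r2, L10  cond=T  regs=(0,1,0,6,4,11,6)
  step pc=4: and  r1, r5, r6  regs=(0,2,0,6,4,11,6)

r0=0 r1=2 r2=0 r3=6 r4=4 r5=11 r6=6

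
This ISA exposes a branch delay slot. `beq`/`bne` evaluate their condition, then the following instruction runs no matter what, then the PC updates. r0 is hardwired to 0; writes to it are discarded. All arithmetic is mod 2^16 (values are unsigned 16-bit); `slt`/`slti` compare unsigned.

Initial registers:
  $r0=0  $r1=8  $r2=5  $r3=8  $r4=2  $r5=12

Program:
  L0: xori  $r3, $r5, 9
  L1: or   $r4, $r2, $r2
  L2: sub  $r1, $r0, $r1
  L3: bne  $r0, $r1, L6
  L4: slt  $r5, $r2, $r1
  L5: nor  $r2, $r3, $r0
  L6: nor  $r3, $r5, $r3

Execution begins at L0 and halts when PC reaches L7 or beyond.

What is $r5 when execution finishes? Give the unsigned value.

PC=0  xori  $r3, $r5, 9      | $r0=0 $r1=8 $r2=5 $r3=5 $r4=2 $r5=12
PC=1  or   $r4, $r2, $r2     | $r0=0 $r1=8 $r2=5 $r3=5 $r4=5 $r5=12
PC=2  sub  $r1, $r0, $r1     | $r0=0 $r1=65528 $r2=5 $r3=5 $r4=5 $r5=12
PC=3  bne  $r0, $r1, L6      | $r0=0 $r1=65528 $r2=5 $r3=5 $r4=5 $r5=12  [TAKEN]
PC=4  slt  $r5, $r2, $r1     | $r0=0 $r1=65528 $r2=5 $r3=5 $r4=5 $r5=1
PC=6  nor  $r3, $r5, $r3     | $r0=0 $r1=65528 $r2=5 $r3=65530 $r4=5 $r5=1

1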